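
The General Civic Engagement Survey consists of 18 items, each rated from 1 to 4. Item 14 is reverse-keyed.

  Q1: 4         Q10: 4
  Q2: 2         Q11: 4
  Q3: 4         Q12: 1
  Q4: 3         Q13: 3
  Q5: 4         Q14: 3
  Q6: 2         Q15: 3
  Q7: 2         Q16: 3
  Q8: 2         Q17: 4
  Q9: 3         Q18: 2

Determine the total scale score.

52

Apply reverse scoring (on a 1–4 scale, reversed = 5 − raw):
  item 14: 5 − 3 = 2
Scored items: 4, 2, 4, 3, 4, 2, 2, 2, 3, 4, 4, 1, 3, 2, 3, 3, 4, 2
Total = 4 + 2 + 4 + 3 + 4 + 2 + 2 + 2 + 3 + 4 + 4 + 1 + 3 + 2 + 3 + 3 + 4 + 2 = 52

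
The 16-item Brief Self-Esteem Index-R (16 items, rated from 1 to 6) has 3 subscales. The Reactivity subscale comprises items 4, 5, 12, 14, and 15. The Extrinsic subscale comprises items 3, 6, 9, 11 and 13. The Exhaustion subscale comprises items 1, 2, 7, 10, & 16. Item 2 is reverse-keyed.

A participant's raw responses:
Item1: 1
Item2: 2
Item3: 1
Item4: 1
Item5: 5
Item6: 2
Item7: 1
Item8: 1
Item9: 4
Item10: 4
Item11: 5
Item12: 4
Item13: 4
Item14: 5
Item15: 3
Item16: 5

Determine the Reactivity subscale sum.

Reactivity items: 4, 5, 12, 14, 15.
  item 4: 1
  item 5: 5
  item 12: 4
  item 14: 5
  item 15: 3
Sum = 1 + 5 + 4 + 5 + 3 = 18

18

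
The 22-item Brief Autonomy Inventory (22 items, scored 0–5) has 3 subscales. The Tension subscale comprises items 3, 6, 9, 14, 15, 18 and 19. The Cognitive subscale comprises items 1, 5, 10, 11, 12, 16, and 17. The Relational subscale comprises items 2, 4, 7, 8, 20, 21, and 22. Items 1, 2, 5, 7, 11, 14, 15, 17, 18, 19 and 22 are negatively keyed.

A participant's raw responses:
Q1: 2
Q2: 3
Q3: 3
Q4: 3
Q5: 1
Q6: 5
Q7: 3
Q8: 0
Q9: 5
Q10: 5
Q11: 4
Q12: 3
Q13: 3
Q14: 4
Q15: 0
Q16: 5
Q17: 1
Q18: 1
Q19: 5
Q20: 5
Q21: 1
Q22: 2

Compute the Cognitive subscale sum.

25

Cognitive items: 1, 5, 10, 11, 12, 16, 17.
Of these, items 1, 5, 11, and 17 are negatively keyed; reversed = (0+5) − raw = 5 − raw.
  item 1: 5 − 2 = 3
  item 5: 5 − 1 = 4
  item 10: 5
  item 11: 5 − 4 = 1
  item 12: 3
  item 16: 5
  item 17: 5 − 1 = 4
Sum = 3 + 4 + 5 + 1 + 3 + 5 + 4 = 25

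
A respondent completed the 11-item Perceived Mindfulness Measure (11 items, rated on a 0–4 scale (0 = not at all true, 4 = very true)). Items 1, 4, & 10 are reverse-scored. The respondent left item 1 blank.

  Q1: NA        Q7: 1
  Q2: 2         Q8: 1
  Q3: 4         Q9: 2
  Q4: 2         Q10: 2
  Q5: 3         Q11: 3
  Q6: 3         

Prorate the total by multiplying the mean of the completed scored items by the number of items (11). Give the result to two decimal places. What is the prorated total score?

25.30

Reverse-coded (reversed = (0+4) − raw = 4 − raw):
  item 4: 4 − 2 = 2
  item 10: 4 − 2 = 2
Completed scored items (10 of 11): 2, 4, 2, 3, 3, 1, 1, 2, 2, 3; sum = 23.
Person mean = 23 / 10 ≈ 2.3000
Prorated total = (23 / 10) × 11 = 25.30 (to 2 dp)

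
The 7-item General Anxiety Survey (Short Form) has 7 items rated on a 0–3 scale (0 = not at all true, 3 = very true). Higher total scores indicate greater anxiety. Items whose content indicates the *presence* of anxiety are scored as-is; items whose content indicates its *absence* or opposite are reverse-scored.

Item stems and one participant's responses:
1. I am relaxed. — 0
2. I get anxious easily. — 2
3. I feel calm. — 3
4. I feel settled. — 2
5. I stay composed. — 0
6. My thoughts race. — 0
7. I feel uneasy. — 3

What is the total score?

12

Items 1, 3, 4, 5 describe the absence/opposite of anxiety → reverse-score.
reversed = (0+3) − raw = 3 − raw.
  item 1: 3 − 0 = 3
  item 2: 2
  item 3: 3 − 3 = 0
  item 4: 3 − 2 = 1
  item 5: 3 − 0 = 3
  item 6: 0
  item 7: 3
Total = 3 + 2 + 0 + 1 + 3 + 0 + 3 = 12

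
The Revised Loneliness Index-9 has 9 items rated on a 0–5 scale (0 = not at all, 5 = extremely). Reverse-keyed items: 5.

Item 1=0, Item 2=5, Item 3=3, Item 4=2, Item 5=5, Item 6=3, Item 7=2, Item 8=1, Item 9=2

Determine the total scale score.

Raw sum = 23. Reverse-keyed items: 5; their raw sum = 5.
Each reversal replaces raw with 5 − raw, changing the total by 5 − 2·raw per item.
Total = 23 + 1·5 − 2·5 = 23 + 5 − 10 = 18

18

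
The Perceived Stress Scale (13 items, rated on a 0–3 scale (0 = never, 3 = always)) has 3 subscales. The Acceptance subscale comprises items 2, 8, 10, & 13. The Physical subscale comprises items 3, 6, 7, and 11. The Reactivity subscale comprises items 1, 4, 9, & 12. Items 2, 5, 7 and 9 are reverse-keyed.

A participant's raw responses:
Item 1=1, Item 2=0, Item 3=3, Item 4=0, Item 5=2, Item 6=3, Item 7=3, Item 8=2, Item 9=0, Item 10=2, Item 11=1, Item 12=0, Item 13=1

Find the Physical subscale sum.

7

Physical items: 3, 6, 7, 11.
Of these, item 7 is reverse-keyed; on a 0–3 scale, reversed = 3 − raw.
  item 3: 3
  item 6: 3
  item 7: 3 − 3 = 0
  item 11: 1
Sum = 3 + 3 + 0 + 1 = 7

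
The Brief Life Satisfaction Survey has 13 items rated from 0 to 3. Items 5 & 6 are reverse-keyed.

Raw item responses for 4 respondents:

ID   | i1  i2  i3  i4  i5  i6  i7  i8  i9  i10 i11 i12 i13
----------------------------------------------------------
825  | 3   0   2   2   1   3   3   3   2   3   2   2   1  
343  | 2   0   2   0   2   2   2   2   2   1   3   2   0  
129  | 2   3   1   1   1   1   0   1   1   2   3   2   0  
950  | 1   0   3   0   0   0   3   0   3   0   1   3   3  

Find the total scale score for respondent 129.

20

Respondent 129 raw: 2, 3, 1, 1, 1, 1, 0, 1, 1, 2, 3, 2, 0.
Reverse-coded (reversed = (0+3) − raw = 3 − raw):
  item 1: 2
  item 2: 3
  item 3: 1
  item 4: 1
  item 5: 3 − 1 = 2
  item 6: 3 − 1 = 2
  item 7: 0
  item 8: 1
  item 9: 1
  item 10: 2
  item 11: 3
  item 12: 2
  item 13: 0
Sum = 2 + 3 + 1 + 1 + 2 + 2 + 0 + 1 + 1 + 2 + 3 + 2 + 0 = 20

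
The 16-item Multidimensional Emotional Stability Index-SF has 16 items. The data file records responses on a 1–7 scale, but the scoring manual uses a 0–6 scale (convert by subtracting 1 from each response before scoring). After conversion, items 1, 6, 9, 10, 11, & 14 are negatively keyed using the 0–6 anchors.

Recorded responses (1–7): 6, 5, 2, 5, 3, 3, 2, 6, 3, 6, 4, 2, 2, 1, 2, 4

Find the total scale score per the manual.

Convert to 0–6: 5, 4, 1, 4, 2, 2, 1, 5, 2, 5, 3, 1, 1, 0, 1, 3
Reverse-coded (reverse-coded value = 6 − response):
  item 1: 6 − 5 = 1
  item 6: 6 − 2 = 4
  item 9: 6 − 2 = 4
  item 10: 6 − 5 = 1
  item 11: 6 − 3 = 3
  item 14: 6 − 0 = 6
Scored: 1, 4, 1, 4, 2, 4, 1, 5, 4, 1, 3, 1, 1, 6, 1, 3
Total = 42

42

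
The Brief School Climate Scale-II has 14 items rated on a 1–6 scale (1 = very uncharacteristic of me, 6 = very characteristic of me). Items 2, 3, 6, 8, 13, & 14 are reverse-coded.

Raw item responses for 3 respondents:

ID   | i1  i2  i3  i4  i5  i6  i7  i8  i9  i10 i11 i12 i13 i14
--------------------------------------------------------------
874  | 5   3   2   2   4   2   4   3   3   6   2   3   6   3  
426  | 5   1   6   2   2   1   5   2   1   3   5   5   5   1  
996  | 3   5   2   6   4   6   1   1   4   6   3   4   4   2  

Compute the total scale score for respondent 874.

52

Respondent 874 raw: 5, 3, 2, 2, 4, 2, 4, 3, 3, 6, 2, 3, 6, 3.
Reverse-coded (reverse-coded value = 7 − response):
  item 1: 5
  item 2: 7 − 3 = 4
  item 3: 7 − 2 = 5
  item 4: 2
  item 5: 4
  item 6: 7 − 2 = 5
  item 7: 4
  item 8: 7 − 3 = 4
  item 9: 3
  item 10: 6
  item 11: 2
  item 12: 3
  item 13: 7 − 6 = 1
  item 14: 7 − 3 = 4
Sum = 5 + 4 + 5 + 2 + 4 + 5 + 4 + 4 + 3 + 6 + 2 + 3 + 1 + 4 = 52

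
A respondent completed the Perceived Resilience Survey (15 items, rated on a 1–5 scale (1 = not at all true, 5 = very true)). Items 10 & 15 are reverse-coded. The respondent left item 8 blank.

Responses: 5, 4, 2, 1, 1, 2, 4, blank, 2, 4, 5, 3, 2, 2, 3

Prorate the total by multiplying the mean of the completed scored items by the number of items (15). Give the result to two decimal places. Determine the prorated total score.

Reverse-coded (reverse-coded value = 6 − response):
  item 10: 6 − 4 = 2
  item 15: 6 − 3 = 3
Completed scored items (14 of 15): 5, 4, 2, 1, 1, 2, 4, 2, 2, 5, 3, 2, 2, 3; sum = 38.
Person mean = 38 / 14 ≈ 2.7143
Prorated total = (38 / 14) × 15 = 40.71 (to 2 dp)

40.71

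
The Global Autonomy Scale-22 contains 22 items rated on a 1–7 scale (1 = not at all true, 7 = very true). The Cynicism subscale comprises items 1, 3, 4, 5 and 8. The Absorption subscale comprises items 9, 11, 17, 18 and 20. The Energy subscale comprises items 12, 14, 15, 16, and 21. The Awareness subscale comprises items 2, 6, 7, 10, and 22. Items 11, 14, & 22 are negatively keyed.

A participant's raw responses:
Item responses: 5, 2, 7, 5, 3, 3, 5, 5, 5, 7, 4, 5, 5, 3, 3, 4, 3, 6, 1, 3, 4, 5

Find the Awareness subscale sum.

Awareness items: 2, 6, 7, 10, 22.
Of these, item 22 is negatively keyed; on a 1–7 scale, reversed = 8 − raw.
  item 2: 2
  item 6: 3
  item 7: 5
  item 10: 7
  item 22: 8 − 5 = 3
Sum = 2 + 3 + 5 + 7 + 3 = 20

20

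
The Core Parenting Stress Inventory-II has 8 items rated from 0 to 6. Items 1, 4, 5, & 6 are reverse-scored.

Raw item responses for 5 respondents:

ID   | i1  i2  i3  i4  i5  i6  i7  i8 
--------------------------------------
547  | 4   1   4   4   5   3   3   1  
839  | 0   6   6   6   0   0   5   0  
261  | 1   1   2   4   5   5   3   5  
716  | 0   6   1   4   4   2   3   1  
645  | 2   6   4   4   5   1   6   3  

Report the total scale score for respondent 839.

Respondent 839 raw: 0, 6, 6, 6, 0, 0, 5, 0.
Reverse-coded (on a 0–6 scale, reversed = 6 − raw):
  item 1: 6 − 0 = 6
  item 2: 6
  item 3: 6
  item 4: 6 − 6 = 0
  item 5: 6 − 0 = 6
  item 6: 6 − 0 = 6
  item 7: 5
  item 8: 0
Sum = 6 + 6 + 6 + 0 + 6 + 6 + 5 + 0 = 35

35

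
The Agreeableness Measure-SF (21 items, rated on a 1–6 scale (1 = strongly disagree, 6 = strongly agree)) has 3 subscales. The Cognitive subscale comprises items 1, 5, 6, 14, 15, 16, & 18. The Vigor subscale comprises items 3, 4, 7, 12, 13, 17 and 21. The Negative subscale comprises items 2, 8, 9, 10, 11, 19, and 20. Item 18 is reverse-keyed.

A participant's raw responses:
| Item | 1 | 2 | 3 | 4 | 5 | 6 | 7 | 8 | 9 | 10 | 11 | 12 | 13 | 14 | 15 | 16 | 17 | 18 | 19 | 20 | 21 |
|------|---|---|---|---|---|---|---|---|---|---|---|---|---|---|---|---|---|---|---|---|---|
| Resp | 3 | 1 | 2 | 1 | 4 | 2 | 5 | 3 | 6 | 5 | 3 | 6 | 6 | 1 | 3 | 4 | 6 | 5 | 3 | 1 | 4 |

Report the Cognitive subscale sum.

19

Cognitive items: 1, 5, 6, 14, 15, 16, 18.
Of these, item 18 is reverse-keyed; reversed = (1+6) − raw = 7 − raw.
  item 1: 3
  item 5: 4
  item 6: 2
  item 14: 1
  item 15: 3
  item 16: 4
  item 18: 7 − 5 = 2
Sum = 3 + 4 + 2 + 1 + 3 + 4 + 2 = 19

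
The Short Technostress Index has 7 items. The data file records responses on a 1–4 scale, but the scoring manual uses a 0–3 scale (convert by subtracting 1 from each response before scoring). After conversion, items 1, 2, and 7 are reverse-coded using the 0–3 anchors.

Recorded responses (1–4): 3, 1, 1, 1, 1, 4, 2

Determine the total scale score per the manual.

Convert to 0–3: 2, 0, 0, 0, 0, 3, 1
Reverse-coded (reverse-coded value = 3 − response):
  item 1: 3 − 2 = 1
  item 2: 3 − 0 = 3
  item 7: 3 − 1 = 2
Scored: 1, 3, 0, 0, 0, 3, 2
Total = 9

9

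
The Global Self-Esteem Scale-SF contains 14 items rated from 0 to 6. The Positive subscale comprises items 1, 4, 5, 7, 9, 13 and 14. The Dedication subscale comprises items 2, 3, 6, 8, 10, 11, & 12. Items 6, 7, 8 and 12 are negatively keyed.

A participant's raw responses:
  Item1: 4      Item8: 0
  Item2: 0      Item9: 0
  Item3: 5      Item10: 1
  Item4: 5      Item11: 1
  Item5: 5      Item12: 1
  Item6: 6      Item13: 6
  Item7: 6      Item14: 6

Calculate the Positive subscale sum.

Positive items: 1, 4, 5, 7, 9, 13, 14.
Of these, item 7 is negatively keyed; reversed = (0+6) − raw = 6 − raw.
  item 1: 4
  item 4: 5
  item 5: 5
  item 7: 6 − 6 = 0
  item 9: 0
  item 13: 6
  item 14: 6
Sum = 4 + 5 + 5 + 0 + 0 + 6 + 6 = 26

26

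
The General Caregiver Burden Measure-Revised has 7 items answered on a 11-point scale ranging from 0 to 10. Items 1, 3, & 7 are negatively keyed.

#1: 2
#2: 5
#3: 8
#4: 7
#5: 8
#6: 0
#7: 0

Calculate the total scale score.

40

Apply reverse scoring (reverse-coded value = 10 − response):
  item 1: 10 − 2 = 8
  item 3: 10 − 8 = 2
  item 7: 10 − 0 = 10
After reverse-coding: 8, 5, 2, 7, 8, 0, 10
Total = 8 + 5 + 2 + 7 + 8 + 0 + 10 = 40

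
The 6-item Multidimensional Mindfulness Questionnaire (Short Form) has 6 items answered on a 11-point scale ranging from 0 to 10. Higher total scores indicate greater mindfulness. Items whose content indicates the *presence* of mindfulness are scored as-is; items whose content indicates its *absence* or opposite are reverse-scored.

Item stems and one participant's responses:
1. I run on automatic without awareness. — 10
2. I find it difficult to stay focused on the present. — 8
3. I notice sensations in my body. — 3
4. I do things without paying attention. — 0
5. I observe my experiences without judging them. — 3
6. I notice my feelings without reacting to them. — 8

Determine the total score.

Items 1, 2, 4 describe the absence/opposite of mindfulness → reverse-score.
reversed = (0+10) − raw = 10 − raw.
  item 1: 10 − 10 = 0
  item 2: 10 − 8 = 2
  item 3: 3
  item 4: 10 − 0 = 10
  item 5: 3
  item 6: 8
Total = 0 + 2 + 3 + 10 + 3 + 8 = 26

26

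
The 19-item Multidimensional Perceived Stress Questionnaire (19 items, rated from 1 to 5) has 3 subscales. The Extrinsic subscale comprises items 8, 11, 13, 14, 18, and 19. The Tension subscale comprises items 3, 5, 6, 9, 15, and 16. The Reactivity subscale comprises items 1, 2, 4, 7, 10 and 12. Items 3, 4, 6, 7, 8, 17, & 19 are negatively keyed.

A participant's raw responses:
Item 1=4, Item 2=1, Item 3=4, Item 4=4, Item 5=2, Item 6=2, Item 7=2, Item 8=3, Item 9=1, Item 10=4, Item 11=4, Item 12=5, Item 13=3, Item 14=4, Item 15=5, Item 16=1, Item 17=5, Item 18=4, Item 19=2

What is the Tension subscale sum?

15

Tension items: 3, 5, 6, 9, 15, 16.
Of these, items 3 and 6 are negatively keyed; reversed = (1+5) − raw = 6 − raw.
  item 3: 6 − 4 = 2
  item 5: 2
  item 6: 6 − 2 = 4
  item 9: 1
  item 15: 5
  item 16: 1
Sum = 2 + 2 + 4 + 1 + 5 + 1 = 15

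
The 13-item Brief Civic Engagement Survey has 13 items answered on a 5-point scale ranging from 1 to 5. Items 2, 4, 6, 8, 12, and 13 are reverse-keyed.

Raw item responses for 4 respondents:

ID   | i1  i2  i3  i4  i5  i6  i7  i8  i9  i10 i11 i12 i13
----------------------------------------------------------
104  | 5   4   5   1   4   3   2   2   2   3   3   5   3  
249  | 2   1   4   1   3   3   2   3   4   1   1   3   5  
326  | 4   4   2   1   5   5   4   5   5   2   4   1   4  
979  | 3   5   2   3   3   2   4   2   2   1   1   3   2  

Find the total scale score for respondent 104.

Respondent 104 raw: 5, 4, 5, 1, 4, 3, 2, 2, 2, 3, 3, 5, 3.
Reverse-coded (reverse-coded value = 6 − response):
  item 1: 5
  item 2: 6 − 4 = 2
  item 3: 5
  item 4: 6 − 1 = 5
  item 5: 4
  item 6: 6 − 3 = 3
  item 7: 2
  item 8: 6 − 2 = 4
  item 9: 2
  item 10: 3
  item 11: 3
  item 12: 6 − 5 = 1
  item 13: 6 − 3 = 3
Sum = 5 + 2 + 5 + 5 + 4 + 3 + 2 + 4 + 2 + 3 + 3 + 1 + 3 = 42

42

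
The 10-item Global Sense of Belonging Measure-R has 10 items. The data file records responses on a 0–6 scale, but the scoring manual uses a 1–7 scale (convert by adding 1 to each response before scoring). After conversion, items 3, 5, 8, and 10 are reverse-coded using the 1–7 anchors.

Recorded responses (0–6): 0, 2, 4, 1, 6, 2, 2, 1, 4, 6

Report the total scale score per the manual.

28

Convert to 1–7: 1, 3, 5, 2, 7, 3, 3, 2, 5, 7
Reverse-coded (on a 1–7 scale, reversed = 8 − raw):
  item 3: 8 − 5 = 3
  item 5: 8 − 7 = 1
  item 8: 8 − 2 = 6
  item 10: 8 − 7 = 1
Scored: 1, 3, 3, 2, 1, 3, 3, 6, 5, 1
Total = 28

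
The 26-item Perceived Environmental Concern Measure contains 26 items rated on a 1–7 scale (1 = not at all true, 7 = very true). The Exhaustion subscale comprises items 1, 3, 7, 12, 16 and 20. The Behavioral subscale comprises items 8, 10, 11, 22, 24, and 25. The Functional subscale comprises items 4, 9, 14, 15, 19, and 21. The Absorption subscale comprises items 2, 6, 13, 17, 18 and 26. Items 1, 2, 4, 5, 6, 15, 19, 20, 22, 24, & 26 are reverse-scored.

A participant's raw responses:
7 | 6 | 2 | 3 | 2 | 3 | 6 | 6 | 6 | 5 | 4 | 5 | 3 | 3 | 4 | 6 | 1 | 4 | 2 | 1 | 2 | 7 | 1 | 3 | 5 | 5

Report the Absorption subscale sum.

18

Absorption items: 2, 6, 13, 17, 18, 26.
Of these, items 2, 6, & 26 are reverse-scored; on a 1–7 scale, reversed = 8 − raw.
  item 2: 8 − 6 = 2
  item 6: 8 − 3 = 5
  item 13: 3
  item 17: 1
  item 18: 4
  item 26: 8 − 5 = 3
Sum = 2 + 5 + 3 + 1 + 4 + 3 = 18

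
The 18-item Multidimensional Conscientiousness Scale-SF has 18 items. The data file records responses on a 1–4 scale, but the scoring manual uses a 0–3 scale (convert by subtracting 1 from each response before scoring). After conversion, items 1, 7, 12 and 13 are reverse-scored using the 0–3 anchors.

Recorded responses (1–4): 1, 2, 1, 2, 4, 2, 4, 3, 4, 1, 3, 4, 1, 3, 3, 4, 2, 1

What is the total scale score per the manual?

Convert to 0–3: 0, 1, 0, 1, 3, 1, 3, 2, 3, 0, 2, 3, 0, 2, 2, 3, 1, 0
Reverse-coded (reverse-coded value = 3 − response):
  item 1: 3 − 0 = 3
  item 7: 3 − 3 = 0
  item 12: 3 − 3 = 0
  item 13: 3 − 0 = 3
Scored: 3, 1, 0, 1, 3, 1, 0, 2, 3, 0, 2, 0, 3, 2, 2, 3, 1, 0
Total = 27

27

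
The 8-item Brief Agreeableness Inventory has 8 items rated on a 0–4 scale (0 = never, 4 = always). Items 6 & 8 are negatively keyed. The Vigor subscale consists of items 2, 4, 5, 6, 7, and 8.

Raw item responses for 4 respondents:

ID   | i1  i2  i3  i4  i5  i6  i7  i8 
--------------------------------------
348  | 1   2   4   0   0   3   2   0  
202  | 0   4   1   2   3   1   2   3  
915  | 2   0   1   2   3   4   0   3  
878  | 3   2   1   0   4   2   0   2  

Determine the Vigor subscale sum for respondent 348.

9

Respondent 348 raw: 1, 2, 4, 0, 0, 3, 2, 0.
Vigor items: 2, 4, 5, 6, 7, 8.
Reverse-coded (reverse-coded value = 4 − response):
  item 2: 2
  item 4: 0
  item 5: 0
  item 6: 4 − 3 = 1
  item 7: 2
  item 8: 4 − 0 = 4
Sum = 2 + 0 + 0 + 1 + 2 + 4 = 9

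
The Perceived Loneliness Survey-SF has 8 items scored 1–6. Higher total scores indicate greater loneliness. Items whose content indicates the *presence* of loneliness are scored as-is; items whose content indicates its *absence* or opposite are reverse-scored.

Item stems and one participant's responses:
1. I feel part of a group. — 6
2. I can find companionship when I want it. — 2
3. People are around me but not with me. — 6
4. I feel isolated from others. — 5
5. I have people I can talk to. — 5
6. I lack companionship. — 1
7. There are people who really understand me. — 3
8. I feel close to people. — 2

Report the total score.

29

Items 1, 2, 5, 7, 8 describe the absence/opposite of loneliness → reverse-score.
on a 1–6 scale, reversed = 7 − raw.
  item 1: 7 − 6 = 1
  item 2: 7 − 2 = 5
  item 3: 6
  item 4: 5
  item 5: 7 − 5 = 2
  item 6: 1
  item 7: 7 − 3 = 4
  item 8: 7 − 2 = 5
Total = 1 + 5 + 6 + 5 + 2 + 1 + 4 + 5 = 29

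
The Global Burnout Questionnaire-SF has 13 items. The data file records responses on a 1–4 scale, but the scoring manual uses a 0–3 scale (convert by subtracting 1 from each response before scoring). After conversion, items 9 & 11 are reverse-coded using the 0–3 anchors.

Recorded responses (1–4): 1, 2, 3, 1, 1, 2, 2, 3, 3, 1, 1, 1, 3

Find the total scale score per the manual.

Convert to 0–3: 0, 1, 2, 0, 0, 1, 1, 2, 2, 0, 0, 0, 2
Reverse-coded (reverse-coded value = 3 − response):
  item 9: 3 − 2 = 1
  item 11: 3 − 0 = 3
Scored: 0, 1, 2, 0, 0, 1, 1, 2, 1, 0, 3, 0, 2
Total = 13

13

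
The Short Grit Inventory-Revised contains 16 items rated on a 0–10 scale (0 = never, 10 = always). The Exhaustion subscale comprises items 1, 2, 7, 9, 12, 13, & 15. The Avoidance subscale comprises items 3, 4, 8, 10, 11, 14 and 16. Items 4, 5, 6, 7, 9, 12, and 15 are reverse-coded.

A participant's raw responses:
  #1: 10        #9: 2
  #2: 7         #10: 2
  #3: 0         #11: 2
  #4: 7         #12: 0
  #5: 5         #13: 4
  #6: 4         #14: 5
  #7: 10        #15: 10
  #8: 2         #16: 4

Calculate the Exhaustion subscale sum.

Exhaustion items: 1, 2, 7, 9, 12, 13, 15.
Of these, items 7, 9, 12 and 15 are reverse-coded; reverse-coded value = 10 − response.
  item 1: 10
  item 2: 7
  item 7: 10 − 10 = 0
  item 9: 10 − 2 = 8
  item 12: 10 − 0 = 10
  item 13: 4
  item 15: 10 − 10 = 0
Sum = 10 + 7 + 0 + 8 + 10 + 4 + 0 = 39

39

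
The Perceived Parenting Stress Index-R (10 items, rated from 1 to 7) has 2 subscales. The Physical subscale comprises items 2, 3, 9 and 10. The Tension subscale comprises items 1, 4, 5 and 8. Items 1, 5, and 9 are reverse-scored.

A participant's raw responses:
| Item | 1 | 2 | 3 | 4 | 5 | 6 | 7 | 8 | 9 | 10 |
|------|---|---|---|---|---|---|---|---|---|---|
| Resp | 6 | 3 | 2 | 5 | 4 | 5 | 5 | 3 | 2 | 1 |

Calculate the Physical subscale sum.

Physical items: 2, 3, 9, 10.
Of these, item 9 is reverse-scored; on a 1–7 scale, reversed = 8 − raw.
  item 2: 3
  item 3: 2
  item 9: 8 − 2 = 6
  item 10: 1
Sum = 3 + 2 + 6 + 1 = 12

12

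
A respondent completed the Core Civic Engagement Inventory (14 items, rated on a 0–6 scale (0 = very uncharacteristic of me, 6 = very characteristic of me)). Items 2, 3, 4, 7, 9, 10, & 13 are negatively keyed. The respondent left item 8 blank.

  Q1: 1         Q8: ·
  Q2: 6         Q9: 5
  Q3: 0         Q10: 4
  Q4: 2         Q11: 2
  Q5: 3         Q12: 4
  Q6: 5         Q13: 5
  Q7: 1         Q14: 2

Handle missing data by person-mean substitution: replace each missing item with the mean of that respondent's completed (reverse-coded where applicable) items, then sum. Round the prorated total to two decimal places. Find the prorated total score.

Reverse-coded (reverse-coded value = 6 − response):
  item 2: 6 − 6 = 0
  item 3: 6 − 0 = 6
  item 4: 6 − 2 = 4
  item 7: 6 − 1 = 5
  item 9: 6 − 5 = 1
  item 10: 6 − 4 = 2
  item 13: 6 − 5 = 1
Completed scored items (13 of 14): 1, 0, 6, 4, 3, 5, 5, 1, 2, 2, 4, 1, 2; sum = 36.
Person mean = 36 / 13 ≈ 2.7692
Prorated total = (36 / 13) × 14 = 38.77 (to 2 dp)

38.77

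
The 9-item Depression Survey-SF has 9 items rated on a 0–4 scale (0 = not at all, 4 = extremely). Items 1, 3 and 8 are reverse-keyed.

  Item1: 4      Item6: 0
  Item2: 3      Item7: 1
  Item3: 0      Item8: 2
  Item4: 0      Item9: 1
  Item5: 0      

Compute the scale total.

Raw sum = 11. Reverse-keyed items: 1, 3, 8; their raw sum = 6.
Each reversal replaces raw with 4 − raw, changing the total by 4 − 2·raw per item.
Total = 11 + 3·4 − 2·6 = 11 + 12 − 12 = 11

11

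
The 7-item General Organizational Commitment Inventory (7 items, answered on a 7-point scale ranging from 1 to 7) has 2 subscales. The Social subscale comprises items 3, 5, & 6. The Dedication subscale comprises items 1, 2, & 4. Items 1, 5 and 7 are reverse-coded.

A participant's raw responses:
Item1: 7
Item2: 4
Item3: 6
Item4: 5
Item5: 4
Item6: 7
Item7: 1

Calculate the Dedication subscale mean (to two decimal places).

Dedication items: 1, 2, 4.
Of these, item 1 is reverse-coded; reverse-coded value = 8 − response.
  item 1: 8 − 7 = 1
  item 2: 4
  item 4: 5
Sum = 1 + 4 + 5 = 10
Mean = 10 / 3 = 3.33

3.33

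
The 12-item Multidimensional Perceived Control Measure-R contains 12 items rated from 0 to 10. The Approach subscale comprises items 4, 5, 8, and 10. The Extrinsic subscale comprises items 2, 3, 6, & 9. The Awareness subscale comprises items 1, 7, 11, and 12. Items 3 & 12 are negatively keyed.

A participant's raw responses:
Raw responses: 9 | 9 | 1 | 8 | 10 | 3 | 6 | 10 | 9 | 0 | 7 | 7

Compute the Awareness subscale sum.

Awareness items: 1, 7, 11, 12.
Of these, item 12 is negatively keyed; reversed = (0+10) − raw = 10 − raw.
  item 1: 9
  item 7: 6
  item 11: 7
  item 12: 10 − 7 = 3
Sum = 9 + 6 + 7 + 3 = 25

25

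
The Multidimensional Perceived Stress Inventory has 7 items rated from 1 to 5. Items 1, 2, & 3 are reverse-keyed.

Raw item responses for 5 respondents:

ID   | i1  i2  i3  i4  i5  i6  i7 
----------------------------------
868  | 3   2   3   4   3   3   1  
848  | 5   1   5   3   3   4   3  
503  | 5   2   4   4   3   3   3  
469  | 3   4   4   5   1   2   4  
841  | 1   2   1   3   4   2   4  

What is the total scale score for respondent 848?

20

Respondent 848 raw: 5, 1, 5, 3, 3, 4, 3.
Reverse-coded (reversed = (1+5) − raw = 6 − raw):
  item 1: 6 − 5 = 1
  item 2: 6 − 1 = 5
  item 3: 6 − 5 = 1
  item 4: 3
  item 5: 3
  item 6: 4
  item 7: 3
Sum = 1 + 5 + 1 + 3 + 3 + 4 + 3 = 20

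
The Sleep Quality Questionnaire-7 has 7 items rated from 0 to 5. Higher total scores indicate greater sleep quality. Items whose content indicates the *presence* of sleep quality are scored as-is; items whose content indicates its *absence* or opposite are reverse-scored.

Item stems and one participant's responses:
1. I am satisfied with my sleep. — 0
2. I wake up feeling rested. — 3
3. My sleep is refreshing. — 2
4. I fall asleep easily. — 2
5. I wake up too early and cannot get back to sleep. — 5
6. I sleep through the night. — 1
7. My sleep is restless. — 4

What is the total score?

9

Items 5, 7 describe the absence/opposite of sleep quality → reverse-score.
reversed = (0+5) − raw = 5 − raw.
  item 1: 0
  item 2: 3
  item 3: 2
  item 4: 2
  item 5: 5 − 5 = 0
  item 6: 1
  item 7: 5 − 4 = 1
Total = 0 + 3 + 2 + 2 + 0 + 1 + 1 = 9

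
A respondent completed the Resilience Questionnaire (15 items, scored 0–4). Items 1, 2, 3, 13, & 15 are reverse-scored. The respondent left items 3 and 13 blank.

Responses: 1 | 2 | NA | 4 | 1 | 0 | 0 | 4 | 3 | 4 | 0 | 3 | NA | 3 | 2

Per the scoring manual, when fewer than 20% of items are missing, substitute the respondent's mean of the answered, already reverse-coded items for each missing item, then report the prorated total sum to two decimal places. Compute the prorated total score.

Reverse-coded (on a 0–4 scale, reversed = 4 − raw):
  item 1: 4 − 1 = 3
  item 2: 4 − 2 = 2
  item 15: 4 − 2 = 2
Completed scored items (13 of 15): 3, 2, 4, 1, 0, 0, 4, 3, 4, 0, 3, 3, 2; sum = 29.
Person mean = 29 / 13 ≈ 2.2308
Prorated total = (29 / 13) × 15 = 33.46 (to 2 dp)

33.46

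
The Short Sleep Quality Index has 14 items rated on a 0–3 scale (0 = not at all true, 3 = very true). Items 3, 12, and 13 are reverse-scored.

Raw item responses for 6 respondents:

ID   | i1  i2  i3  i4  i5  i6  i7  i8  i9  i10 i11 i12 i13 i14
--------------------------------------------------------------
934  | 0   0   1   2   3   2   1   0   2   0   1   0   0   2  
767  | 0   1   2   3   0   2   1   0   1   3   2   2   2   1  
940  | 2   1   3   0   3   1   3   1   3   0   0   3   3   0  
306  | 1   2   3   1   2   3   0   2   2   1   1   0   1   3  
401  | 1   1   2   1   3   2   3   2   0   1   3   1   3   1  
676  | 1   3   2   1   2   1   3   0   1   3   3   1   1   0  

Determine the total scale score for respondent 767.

Respondent 767 raw: 0, 1, 2, 3, 0, 2, 1, 0, 1, 3, 2, 2, 2, 1.
Reverse-coded (reversed = (0+3) − raw = 3 − raw):
  item 1: 0
  item 2: 1
  item 3: 3 − 2 = 1
  item 4: 3
  item 5: 0
  item 6: 2
  item 7: 1
  item 8: 0
  item 9: 1
  item 10: 3
  item 11: 2
  item 12: 3 − 2 = 1
  item 13: 3 − 2 = 1
  item 14: 1
Sum = 0 + 1 + 1 + 3 + 0 + 2 + 1 + 0 + 1 + 3 + 2 + 1 + 1 + 1 = 17

17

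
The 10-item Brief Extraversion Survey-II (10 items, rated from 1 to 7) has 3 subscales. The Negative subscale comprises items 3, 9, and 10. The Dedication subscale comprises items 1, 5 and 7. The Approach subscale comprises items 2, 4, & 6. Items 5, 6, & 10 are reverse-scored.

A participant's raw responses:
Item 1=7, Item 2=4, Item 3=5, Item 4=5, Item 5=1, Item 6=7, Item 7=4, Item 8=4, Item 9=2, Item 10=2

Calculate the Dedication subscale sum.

18

Dedication items: 1, 5, 7.
Of these, item 5 is reverse-scored; on a 1–7 scale, reversed = 8 − raw.
  item 1: 7
  item 5: 8 − 1 = 7
  item 7: 4
Sum = 7 + 7 + 4 = 18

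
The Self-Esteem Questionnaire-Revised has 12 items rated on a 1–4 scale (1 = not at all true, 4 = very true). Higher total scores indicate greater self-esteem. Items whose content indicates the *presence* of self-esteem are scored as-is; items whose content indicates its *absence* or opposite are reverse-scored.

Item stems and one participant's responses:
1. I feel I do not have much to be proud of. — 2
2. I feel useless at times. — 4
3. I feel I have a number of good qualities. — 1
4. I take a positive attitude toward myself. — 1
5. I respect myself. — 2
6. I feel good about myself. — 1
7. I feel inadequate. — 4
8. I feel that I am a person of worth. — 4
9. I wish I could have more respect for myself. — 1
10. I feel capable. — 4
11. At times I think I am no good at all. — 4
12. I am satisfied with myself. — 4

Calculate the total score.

27

Items 1, 2, 7, 9, 11 describe the absence/opposite of self-esteem → reverse-score.
on a 1–4 scale, reversed = 5 − raw.
  item 1: 5 − 2 = 3
  item 2: 5 − 4 = 1
  item 3: 1
  item 4: 1
  item 5: 2
  item 6: 1
  item 7: 5 − 4 = 1
  item 8: 4
  item 9: 5 − 1 = 4
  item 10: 4
  item 11: 5 − 4 = 1
  item 12: 4
Total = 3 + 1 + 1 + 1 + 2 + 1 + 1 + 4 + 4 + 4 + 1 + 4 = 27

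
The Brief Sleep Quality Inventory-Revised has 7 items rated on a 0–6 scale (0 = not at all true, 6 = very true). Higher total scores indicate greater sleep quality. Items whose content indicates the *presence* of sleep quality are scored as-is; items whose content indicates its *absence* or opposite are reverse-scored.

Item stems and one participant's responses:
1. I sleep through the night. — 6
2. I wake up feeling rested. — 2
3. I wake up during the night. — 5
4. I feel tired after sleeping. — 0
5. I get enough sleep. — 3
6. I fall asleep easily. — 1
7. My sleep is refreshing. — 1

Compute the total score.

Items 3, 4 describe the absence/opposite of sleep quality → reverse-score.
reverse-coded value = 6 − response.
  item 1: 6
  item 2: 2
  item 3: 6 − 5 = 1
  item 4: 6 − 0 = 6
  item 5: 3
  item 6: 1
  item 7: 1
Total = 6 + 2 + 1 + 6 + 3 + 1 + 1 = 20

20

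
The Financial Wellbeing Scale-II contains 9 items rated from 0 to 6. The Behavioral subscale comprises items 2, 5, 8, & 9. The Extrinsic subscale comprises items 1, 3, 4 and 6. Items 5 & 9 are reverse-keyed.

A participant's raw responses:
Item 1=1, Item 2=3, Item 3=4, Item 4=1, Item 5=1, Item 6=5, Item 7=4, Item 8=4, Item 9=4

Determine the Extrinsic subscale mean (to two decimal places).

2.75

Extrinsic items: 1, 3, 4, 6.
  item 1: 1
  item 3: 4
  item 4: 1
  item 6: 5
Sum = 1 + 4 + 1 + 5 = 11
Mean = 11 / 4 = 2.75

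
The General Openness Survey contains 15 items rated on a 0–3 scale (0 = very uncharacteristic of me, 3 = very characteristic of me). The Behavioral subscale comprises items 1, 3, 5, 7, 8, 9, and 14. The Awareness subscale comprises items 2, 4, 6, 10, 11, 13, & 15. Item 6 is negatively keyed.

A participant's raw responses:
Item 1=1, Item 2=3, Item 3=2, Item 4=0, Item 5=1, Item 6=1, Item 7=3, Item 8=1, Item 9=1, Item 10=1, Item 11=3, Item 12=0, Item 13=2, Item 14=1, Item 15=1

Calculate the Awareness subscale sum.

12

Awareness items: 2, 4, 6, 10, 11, 13, 15.
Of these, item 6 is negatively keyed; reversed = (0+3) − raw = 3 − raw.
  item 2: 3
  item 4: 0
  item 6: 3 − 1 = 2
  item 10: 1
  item 11: 3
  item 13: 2
  item 15: 1
Sum = 3 + 0 + 2 + 1 + 3 + 2 + 1 = 12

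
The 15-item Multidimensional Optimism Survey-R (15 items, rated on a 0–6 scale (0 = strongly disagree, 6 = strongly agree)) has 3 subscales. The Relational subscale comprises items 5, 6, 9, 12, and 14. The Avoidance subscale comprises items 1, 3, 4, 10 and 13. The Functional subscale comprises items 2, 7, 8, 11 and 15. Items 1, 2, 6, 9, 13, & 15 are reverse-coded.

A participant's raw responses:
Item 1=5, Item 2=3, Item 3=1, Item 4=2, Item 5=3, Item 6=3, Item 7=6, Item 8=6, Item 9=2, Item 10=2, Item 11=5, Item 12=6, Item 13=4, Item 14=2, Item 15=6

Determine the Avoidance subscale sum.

8

Avoidance items: 1, 3, 4, 10, 13.
Of these, items 1 & 13 are reverse-coded; reversed = (0+6) − raw = 6 − raw.
  item 1: 6 − 5 = 1
  item 3: 1
  item 4: 2
  item 10: 2
  item 13: 6 − 4 = 2
Sum = 1 + 1 + 2 + 2 + 2 = 8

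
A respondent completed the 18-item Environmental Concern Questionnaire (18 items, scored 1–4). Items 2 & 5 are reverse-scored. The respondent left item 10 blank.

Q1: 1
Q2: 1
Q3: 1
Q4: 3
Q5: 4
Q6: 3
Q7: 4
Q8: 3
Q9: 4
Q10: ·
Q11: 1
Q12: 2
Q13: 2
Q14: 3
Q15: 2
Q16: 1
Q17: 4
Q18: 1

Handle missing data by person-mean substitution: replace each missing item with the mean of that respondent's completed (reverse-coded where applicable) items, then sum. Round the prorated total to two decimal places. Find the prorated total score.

Reverse-coded (on a 1–4 scale, reversed = 5 − raw):
  item 2: 5 − 1 = 4
  item 5: 5 − 4 = 1
Completed scored items (17 of 18): 1, 4, 1, 3, 1, 3, 4, 3, 4, 1, 2, 2, 3, 2, 1, 4, 1; sum = 40.
Person mean = 40 / 17 ≈ 2.3529
Prorated total = (40 / 17) × 18 = 42.35 (to 2 dp)

42.35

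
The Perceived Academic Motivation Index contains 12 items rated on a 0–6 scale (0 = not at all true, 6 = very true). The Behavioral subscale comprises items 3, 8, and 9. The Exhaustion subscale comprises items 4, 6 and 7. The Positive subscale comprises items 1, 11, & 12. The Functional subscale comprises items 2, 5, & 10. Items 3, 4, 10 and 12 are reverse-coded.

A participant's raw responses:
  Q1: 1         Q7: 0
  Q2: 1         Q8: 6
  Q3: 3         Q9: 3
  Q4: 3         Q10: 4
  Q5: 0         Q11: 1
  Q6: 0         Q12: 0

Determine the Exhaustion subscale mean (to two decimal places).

1.00

Exhaustion items: 4, 6, 7.
Of these, item 4 is reverse-coded; reversed = (0+6) − raw = 6 − raw.
  item 4: 6 − 3 = 3
  item 6: 0
  item 7: 0
Sum = 3 + 0 + 0 = 3
Mean = 3 / 3 = 1.00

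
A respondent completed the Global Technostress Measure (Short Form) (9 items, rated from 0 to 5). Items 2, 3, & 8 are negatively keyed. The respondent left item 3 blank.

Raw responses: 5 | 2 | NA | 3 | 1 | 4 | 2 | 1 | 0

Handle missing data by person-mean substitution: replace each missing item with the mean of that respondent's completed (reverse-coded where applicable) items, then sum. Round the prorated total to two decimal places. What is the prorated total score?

24.75

Reverse-coded (reversed = (0+5) − raw = 5 − raw):
  item 2: 5 − 2 = 3
  item 8: 5 − 1 = 4
Completed scored items (8 of 9): 5, 3, 3, 1, 4, 2, 4, 0; sum = 22.
Person mean = 22 / 8 ≈ 2.7500
Prorated total = (22 / 8) × 9 = 24.75 (to 2 dp)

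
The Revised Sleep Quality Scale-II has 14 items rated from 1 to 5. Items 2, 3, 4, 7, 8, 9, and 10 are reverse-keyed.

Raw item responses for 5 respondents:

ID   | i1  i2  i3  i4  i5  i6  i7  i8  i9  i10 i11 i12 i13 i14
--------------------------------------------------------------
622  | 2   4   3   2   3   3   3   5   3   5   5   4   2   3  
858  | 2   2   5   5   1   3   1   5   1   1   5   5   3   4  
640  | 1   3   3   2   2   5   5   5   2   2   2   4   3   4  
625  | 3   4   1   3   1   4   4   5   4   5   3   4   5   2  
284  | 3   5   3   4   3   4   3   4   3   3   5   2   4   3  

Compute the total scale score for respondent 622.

39

Respondent 622 raw: 2, 4, 3, 2, 3, 3, 3, 5, 3, 5, 5, 4, 2, 3.
Reverse-coded (reverse-coded value = 6 − response):
  item 1: 2
  item 2: 6 − 4 = 2
  item 3: 6 − 3 = 3
  item 4: 6 − 2 = 4
  item 5: 3
  item 6: 3
  item 7: 6 − 3 = 3
  item 8: 6 − 5 = 1
  item 9: 6 − 3 = 3
  item 10: 6 − 5 = 1
  item 11: 5
  item 12: 4
  item 13: 2
  item 14: 3
Sum = 2 + 2 + 3 + 4 + 3 + 3 + 3 + 1 + 3 + 1 + 5 + 4 + 2 + 3 = 39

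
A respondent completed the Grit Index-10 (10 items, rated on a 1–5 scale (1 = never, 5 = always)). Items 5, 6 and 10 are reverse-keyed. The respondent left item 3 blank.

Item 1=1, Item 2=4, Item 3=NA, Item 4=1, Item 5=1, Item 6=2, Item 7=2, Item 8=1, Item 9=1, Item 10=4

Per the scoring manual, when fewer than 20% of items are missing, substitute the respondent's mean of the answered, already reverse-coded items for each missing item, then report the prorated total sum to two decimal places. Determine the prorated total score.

Reverse-coded (reversed = (1+5) − raw = 6 − raw):
  item 5: 6 − 1 = 5
  item 6: 6 − 2 = 4
  item 10: 6 − 4 = 2
Completed scored items (9 of 10): 1, 4, 1, 5, 4, 2, 1, 1, 2; sum = 21.
Person mean = 21 / 9 ≈ 2.3333
Prorated total = (21 / 9) × 10 = 23.33 (to 2 dp)

23.33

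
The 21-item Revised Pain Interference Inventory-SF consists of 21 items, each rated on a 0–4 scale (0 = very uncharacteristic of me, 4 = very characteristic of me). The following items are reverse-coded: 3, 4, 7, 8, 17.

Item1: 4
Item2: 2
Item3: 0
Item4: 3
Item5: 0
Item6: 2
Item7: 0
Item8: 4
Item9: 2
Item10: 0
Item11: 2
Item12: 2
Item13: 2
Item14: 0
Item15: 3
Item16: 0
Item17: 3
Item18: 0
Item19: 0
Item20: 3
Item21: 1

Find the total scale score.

33

Reversing items 3, 4, 7, 8, and 17 with 4 − raw:
Total = 4 + 2 + (4−0) + (4−3) + 0 + 2 + (4−0) + (4−4) + 2 + 0 + 2 + 2 + 2 + 0 + 3 + 0 + (4−3) + 0 + 0 + 3 + 1
      = 4 + 2 + 4 + 1 + 0 + 2 + 4 + 0 + 2 + 0 + 2 + 2 + 2 + 0 + 3 + 0 + 1 + 0 + 0 + 3 + 1 = 33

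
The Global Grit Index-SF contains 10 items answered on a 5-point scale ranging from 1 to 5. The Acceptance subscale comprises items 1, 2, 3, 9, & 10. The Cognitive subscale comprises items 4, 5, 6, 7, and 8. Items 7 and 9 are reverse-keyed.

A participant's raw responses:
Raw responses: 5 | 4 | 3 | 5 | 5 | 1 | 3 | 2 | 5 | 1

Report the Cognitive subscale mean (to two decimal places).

3.20

Cognitive items: 4, 5, 6, 7, 8.
Of these, item 7 is reverse-keyed; reverse-coded value = 6 − response.
  item 4: 5
  item 5: 5
  item 6: 1
  item 7: 6 − 3 = 3
  item 8: 2
Sum = 5 + 5 + 1 + 3 + 2 = 16
Mean = 16 / 5 = 3.20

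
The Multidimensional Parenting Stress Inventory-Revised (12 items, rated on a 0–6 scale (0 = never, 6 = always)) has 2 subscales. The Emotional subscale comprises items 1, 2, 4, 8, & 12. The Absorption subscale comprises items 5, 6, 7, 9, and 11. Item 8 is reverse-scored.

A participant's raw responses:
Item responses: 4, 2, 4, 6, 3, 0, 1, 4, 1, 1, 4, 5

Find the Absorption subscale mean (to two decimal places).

1.80

Absorption items: 5, 6, 7, 9, 11.
  item 5: 3
  item 6: 0
  item 7: 1
  item 9: 1
  item 11: 4
Sum = 3 + 0 + 1 + 1 + 4 = 9
Mean = 9 / 5 = 1.80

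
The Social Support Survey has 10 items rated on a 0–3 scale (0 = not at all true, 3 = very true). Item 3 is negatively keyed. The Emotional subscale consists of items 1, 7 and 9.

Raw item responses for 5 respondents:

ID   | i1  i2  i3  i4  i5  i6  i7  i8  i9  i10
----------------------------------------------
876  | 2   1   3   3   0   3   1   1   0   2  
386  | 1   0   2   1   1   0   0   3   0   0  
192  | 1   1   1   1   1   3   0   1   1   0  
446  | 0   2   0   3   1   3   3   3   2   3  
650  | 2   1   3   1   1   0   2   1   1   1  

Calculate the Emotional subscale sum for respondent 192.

Respondent 192 raw: 1, 1, 1, 1, 1, 3, 0, 1, 1, 0.
Emotional items: 1, 7, 9.
Reverse-coded (reverse-coded value = 3 − response):
  item 1: 1
  item 7: 0
  item 9: 1
Sum = 1 + 0 + 1 = 2

2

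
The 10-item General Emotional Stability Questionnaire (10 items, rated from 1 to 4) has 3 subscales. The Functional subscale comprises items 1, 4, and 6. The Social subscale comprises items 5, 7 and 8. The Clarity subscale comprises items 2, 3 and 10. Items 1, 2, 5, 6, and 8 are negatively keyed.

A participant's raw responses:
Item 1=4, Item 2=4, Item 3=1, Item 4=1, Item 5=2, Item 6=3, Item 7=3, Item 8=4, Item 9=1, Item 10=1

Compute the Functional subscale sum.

Functional items: 1, 4, 6.
Of these, items 1 & 6 are negatively keyed; on a 1–4 scale, reversed = 5 − raw.
  item 1: 5 − 4 = 1
  item 4: 1
  item 6: 5 − 3 = 2
Sum = 1 + 1 + 2 = 4

4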